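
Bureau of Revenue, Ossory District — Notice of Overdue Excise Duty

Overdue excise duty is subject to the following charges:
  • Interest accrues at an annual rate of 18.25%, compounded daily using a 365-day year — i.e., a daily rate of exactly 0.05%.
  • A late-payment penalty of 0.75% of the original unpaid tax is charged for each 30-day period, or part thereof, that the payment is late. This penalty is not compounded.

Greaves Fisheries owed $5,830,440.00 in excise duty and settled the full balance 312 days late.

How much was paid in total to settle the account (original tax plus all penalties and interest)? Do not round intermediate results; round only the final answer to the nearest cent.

$7,295,516.67

Penalty periods: ⌈312/30⌉ = 11; penalty = 11 × 0.75% × $5,830,440.00 = $481,011.30
Interest: $5,830,440.00 × ((1 + 0.0005)^312 − 1) = $5,830,440.00 × 0.16878063… = $984,065.3652…
Total = $5,830,440.00 + $481,011.3000 + $984,065.3652… = $7,295,516.67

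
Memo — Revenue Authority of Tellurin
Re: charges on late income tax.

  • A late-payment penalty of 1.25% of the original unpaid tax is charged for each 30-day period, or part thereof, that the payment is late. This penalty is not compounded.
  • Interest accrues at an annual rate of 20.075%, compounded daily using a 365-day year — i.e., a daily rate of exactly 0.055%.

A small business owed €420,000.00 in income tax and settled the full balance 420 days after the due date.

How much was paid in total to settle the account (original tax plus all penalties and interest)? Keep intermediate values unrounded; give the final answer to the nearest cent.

Penalty periods: ⌈420/30⌉ = 14; penalty = 14 × 1.25% × €420,000.00 = €73,500.00
Interest: €420,000.00 × ((1 + 0.00055)^420 − 1) = €420,000.00 × 0.25977924… = €109,107.2803…
Total = €420,000.00 + €73,500.0000 + €109,107.2803… = €602,607.28

€602,607.28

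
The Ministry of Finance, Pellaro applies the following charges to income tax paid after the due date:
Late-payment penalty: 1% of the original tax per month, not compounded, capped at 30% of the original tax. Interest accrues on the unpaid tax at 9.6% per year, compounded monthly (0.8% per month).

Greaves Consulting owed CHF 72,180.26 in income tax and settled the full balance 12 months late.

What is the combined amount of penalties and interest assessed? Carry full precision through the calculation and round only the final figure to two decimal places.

Penalty: 12 × 1% × CHF 72,180.26 = CHF 8,661.63… (below the 30% cap of CHF 21,654.08…)
Interest: CHF 72,180.26 × ((1 + 0.008)^12 − 1) = CHF 72,180.26 × 0.1003387… = CHF 7,242.4730…
Penalties + interest = CHF 8,661.6312 + CHF 7,242.4730… = CHF 15,904.10

CHF 15,904.10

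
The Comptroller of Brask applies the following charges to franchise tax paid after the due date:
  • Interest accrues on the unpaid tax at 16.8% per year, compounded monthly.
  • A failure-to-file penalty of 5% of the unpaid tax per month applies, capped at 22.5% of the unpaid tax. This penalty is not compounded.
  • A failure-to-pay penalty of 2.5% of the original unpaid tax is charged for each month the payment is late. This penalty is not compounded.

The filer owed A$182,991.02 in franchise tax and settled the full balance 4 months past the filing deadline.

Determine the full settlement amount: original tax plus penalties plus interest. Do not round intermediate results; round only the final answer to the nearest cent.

Failure-to-file: 4 × 5% × A$182,991.02 = A$36,598.20… (under the 22.5% cap)
Failure-to-pay penalty: 4 × 2.5% × A$182,991.02 = A$18,299.10…
Interest (16.8%/yr ÷ 12 = 1.4%/month): A$182,991.02 × ((1 + 0.014)^4 − 1) = A$10,464.7101…
Total = A$182,991.02 + A$54,897.3060 + A$10,464.7101… = A$248,353.04

A$248,353.04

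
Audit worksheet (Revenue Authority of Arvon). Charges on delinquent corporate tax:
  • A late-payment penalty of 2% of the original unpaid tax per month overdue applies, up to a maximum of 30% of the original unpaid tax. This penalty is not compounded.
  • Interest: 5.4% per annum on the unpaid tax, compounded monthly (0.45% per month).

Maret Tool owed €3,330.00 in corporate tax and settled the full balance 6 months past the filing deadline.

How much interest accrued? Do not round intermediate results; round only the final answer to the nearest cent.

€90.93

Interest: €3,330.00 × ((1 + 0.0045)^6 − 1) = €3,330.00 × 0.0273056… = €90.9276…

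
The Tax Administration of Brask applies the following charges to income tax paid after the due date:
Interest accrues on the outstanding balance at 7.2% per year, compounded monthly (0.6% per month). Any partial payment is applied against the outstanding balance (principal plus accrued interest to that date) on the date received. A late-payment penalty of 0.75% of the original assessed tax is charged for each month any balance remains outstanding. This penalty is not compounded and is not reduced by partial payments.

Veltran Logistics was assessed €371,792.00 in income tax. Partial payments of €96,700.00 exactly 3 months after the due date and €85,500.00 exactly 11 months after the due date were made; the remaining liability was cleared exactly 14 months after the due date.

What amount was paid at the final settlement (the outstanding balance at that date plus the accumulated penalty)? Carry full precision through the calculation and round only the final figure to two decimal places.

€252,982.99

Balance at month 3: €371,792.0000 × (1 + 0.006)^3 = €378,524.4898…
After €96,700.00 payment: €378,524.4898… − €96,700.00 = €281,824.4898…
Balance at month 11: €281,824.4898… × (1 + 0.006)^8 = €295,639.5791…
After €85,500.00 payment: €295,639.5791… − €85,500.00 = €210,139.5791…
Balance at month 14: €210,139.5791… × (1 + 0.006)^3 = €213,944.8320…
Penalty: 14 × 0.75% × €371,792.00 = €39,038.16
Final settlement = outstanding balance + penalty = €213,944.8320… + €39,038.16 = €252,982.99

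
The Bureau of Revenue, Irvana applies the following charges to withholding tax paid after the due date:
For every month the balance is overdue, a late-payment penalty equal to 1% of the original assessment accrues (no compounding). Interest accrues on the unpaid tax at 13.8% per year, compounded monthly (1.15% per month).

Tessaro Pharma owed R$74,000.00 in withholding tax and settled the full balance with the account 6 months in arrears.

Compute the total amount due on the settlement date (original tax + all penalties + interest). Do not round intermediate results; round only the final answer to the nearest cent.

Late-payment penalty: 6 × 1% × R$74,000.00 = R$4,440.00
Interest: R$74,000.00 × ((1 + 0.0115)^6 − 1) = R$74,000.00 × 0.0710144… = R$5,255.0679…
Total = R$74,000.00 + R$4,440.0000 + R$5,255.0679… = R$83,695.07

R$83,695.07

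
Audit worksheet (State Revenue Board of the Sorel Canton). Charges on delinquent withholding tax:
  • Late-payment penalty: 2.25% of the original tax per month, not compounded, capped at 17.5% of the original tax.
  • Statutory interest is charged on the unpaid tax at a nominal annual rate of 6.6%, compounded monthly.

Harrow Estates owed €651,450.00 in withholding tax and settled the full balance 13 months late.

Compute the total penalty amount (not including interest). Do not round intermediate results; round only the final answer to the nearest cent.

Penalty (uncapped): 13 × 2.25% × €651,450.00 = €190,549.13…; cap = 17.5% × €651,450.00 = €114,003.75 → penalty = €114,003.75

€114,003.75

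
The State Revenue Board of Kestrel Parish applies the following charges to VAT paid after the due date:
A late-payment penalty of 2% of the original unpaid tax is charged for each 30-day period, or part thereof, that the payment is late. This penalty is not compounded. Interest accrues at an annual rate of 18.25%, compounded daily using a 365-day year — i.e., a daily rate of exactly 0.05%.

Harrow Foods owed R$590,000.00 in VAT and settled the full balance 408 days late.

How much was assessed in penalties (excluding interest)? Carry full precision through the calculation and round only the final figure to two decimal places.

R$165,200.00

Penalty periods: ⌈408/30⌉ = 14; penalty = 14 × 2% × R$590,000.00 = R$165,200.00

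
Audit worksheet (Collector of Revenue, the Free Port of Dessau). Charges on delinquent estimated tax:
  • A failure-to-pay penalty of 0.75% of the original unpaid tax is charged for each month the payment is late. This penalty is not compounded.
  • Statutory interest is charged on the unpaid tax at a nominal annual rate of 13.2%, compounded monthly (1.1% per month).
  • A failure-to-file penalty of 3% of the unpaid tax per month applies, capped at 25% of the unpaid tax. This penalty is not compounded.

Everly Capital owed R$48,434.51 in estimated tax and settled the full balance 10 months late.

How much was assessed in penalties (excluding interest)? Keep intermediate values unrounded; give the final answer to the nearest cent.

Failure-to-file: 10 × 3% × R$48,434.51 = R$14,530.35…, capped at 25% × R$48,434.51 = R$12,108.63…
Failure-to-pay penalty = 0.75% × R$48,434.51 × 10 mo = R$3,632.59…
Total penalty = R$12,108.63… + R$3,632.59… = R$15,741.22

R$15,741.22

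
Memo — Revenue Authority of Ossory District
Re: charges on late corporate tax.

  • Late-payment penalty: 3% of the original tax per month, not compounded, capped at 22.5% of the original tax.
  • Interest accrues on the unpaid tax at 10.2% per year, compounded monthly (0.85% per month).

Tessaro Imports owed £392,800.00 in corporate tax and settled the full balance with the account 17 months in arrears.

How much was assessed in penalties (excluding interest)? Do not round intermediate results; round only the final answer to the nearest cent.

Penalty (uncapped): 17 × 3% × £392,800.00 = £200,328.00; cap = 22.5% × £392,800.00 = £88,380.00 → penalty = £88,380.00

£88,380.00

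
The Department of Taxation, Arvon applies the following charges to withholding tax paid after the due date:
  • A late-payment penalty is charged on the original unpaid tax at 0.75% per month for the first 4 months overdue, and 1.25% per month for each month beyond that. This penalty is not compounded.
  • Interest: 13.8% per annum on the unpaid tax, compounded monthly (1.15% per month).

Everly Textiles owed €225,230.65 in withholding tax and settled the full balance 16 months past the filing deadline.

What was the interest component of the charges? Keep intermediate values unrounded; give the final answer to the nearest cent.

Interest: €225,230.65 × ((1 + 0.0115)^16 − 1) = €225,230.65 × 0.2007544… = €45,216.0484…

€45,216.05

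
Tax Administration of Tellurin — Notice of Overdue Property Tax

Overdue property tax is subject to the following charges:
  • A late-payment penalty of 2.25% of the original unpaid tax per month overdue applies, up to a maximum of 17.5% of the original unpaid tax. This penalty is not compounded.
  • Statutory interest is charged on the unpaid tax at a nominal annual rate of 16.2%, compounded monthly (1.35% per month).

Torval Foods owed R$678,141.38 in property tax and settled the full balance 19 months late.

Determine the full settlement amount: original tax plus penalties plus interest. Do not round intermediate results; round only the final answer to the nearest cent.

Penalty (uncapped): 19 × 2.25% × R$678,141.38 = R$289,905.44…; cap = 17.5% × R$678,141.38 = R$118,674.74… → penalty = R$118,674.74…
Interest: R$678,141.38 × ((1 + 0.0135)^19 − 1) = R$678,141.38 × 0.2901830… = R$196,785.0848…
Total = R$678,141.38 + R$118,674.7415 + R$196,785.0848… = R$993,601.21

R$993,601.21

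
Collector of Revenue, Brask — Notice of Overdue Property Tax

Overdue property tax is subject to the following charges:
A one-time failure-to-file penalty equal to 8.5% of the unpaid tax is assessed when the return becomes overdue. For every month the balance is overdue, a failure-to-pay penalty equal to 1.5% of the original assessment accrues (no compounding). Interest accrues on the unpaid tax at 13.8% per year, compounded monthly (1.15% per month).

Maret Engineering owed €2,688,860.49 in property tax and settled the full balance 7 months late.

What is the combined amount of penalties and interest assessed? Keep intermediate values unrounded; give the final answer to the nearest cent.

Failure-to-file penalty: 8.5% × €2,688,860.49 = €228,553.14…
Failure-to-pay penalty = 1.5% × €2,688,860.49 × 7 mo = €282,330.35…
Interest: €2,688,860.49 × ((1 + 0.0115)^7 − 1) = €2,688,860.49 × 0.0833311… = €224,065.6944…
Penalties + interest = €510,883.4931 + €224,065.6944… = €734,949.19

€734,949.19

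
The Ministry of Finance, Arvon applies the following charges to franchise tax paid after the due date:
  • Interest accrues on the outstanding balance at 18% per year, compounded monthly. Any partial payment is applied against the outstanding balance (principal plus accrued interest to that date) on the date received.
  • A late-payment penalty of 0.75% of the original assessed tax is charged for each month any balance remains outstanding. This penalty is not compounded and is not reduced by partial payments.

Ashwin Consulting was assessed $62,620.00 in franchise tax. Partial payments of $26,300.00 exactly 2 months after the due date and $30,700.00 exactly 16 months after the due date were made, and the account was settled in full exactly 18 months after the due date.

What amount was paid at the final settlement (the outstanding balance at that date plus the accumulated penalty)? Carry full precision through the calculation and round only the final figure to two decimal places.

Monthly rate = 18% ÷ 12 = 1.5%
Balance at month 2: $62,620.0000 × (1 + 0.015)^2 = $64,512.6895
After $26,300.00 payment: $64,512.6895 − $26,300.00 = $38,212.6895
Balance at month 16: $38,212.6895 × (1 + 0.015)^14 = $47,068.6993…
After $30,700.00 payment: $47,068.6993… − $30,700.00 = $16,368.6993…
Balance at month 18: $16,368.6993… × (1 + 0.015)^2 = $16,863.4432…
Penalty: 18 × 0.75% × $62,620.00 = $8,453.70
Final settlement = outstanding balance + penalty = $16,863.4432… + $8,453.70 = $25,317.14

$25,317.14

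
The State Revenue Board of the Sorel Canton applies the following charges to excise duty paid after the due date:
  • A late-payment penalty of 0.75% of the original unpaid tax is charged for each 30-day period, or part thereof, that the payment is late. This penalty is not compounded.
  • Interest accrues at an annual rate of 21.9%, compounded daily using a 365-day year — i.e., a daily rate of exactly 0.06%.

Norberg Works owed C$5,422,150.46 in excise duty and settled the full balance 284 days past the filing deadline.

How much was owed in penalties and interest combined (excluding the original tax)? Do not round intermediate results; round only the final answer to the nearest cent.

Penalty periods: ⌈284/30⌉ = 10; penalty = 10 × 0.75% × C$5,422,150.46 = C$406,661.28…
Interest: C$5,422,150.46 × ((1 + 0.0006)^284 − 1) = C$5,422,150.46 × 0.18571848… = C$1,006,993.5247…
Penalties + interest = C$406,661.2845 + C$1,006,993.5247… = C$1,413,654.81

C$1,413,654.81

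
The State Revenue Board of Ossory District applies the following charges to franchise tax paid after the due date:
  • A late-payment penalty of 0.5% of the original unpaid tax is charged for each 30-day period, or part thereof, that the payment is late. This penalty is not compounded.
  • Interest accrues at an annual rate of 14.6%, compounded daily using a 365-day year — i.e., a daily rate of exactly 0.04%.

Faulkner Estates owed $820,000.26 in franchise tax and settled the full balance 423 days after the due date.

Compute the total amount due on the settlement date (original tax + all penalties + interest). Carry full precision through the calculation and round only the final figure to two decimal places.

$1,032,640.20

Penalty periods: ⌈423/30⌉ = 15; penalty = 15 × 0.5% × $820,000.26 = $61,500.02…
Interest: $820,000.26 × ((1 + 0.0004)^423 − 1) = $820,000.26 × 0.18431692… = $151,139.9218…
Total = $820,000.26 + $61,500.0195 + $151,139.9218… = $1,032,640.20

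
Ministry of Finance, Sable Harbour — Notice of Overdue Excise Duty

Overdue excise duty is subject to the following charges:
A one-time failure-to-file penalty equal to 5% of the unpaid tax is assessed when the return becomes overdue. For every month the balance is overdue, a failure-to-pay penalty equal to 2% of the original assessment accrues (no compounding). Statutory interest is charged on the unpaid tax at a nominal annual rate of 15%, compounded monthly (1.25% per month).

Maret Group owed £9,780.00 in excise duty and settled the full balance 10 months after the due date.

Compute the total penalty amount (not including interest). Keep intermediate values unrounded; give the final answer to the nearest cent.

Failure-to-file penalty: 5% × £9,780.00 = £489.00
Failure-to-pay penalty: 10 × 2% × £9,780.00 = £1,956.00
Total penalty = £489.00 + £1,956.00 = £2,445.00

£2,445.00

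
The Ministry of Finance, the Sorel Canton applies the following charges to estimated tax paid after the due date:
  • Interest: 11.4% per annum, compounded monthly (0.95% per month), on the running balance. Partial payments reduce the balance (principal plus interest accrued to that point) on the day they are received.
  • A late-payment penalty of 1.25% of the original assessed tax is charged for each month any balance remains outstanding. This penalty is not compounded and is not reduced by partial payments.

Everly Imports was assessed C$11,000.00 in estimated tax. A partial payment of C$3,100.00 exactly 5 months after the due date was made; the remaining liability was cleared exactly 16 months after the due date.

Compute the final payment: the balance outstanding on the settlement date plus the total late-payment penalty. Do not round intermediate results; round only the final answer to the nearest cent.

Balance at month 5: C$11,000.0000 × (1 + 0.0095)^5 = C$11,532.5223…
After C$3,100.00 payment: C$11,532.5223… − C$3,100.00 = C$8,432.5223…
Balance at month 16: C$8,432.5223… × (1 + 0.0095)^11 = C$9,356.7937…
Penalty: 16 × 1.25% × C$11,000.00 = C$2,200.00
Final settlement = outstanding balance + penalty = C$9,356.7937… + C$2,200.00 = C$11,556.79

C$11,556.79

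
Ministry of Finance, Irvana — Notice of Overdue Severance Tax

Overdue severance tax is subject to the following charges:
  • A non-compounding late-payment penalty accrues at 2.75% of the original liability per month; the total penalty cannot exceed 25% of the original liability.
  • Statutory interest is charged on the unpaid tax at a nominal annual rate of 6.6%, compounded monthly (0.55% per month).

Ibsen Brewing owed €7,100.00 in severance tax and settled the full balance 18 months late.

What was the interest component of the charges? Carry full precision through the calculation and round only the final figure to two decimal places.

€736.74

Interest: €7,100.00 × ((1 + 0.0055)^18 − 1) = €7,100.00 × 0.1037669… = €736.7447…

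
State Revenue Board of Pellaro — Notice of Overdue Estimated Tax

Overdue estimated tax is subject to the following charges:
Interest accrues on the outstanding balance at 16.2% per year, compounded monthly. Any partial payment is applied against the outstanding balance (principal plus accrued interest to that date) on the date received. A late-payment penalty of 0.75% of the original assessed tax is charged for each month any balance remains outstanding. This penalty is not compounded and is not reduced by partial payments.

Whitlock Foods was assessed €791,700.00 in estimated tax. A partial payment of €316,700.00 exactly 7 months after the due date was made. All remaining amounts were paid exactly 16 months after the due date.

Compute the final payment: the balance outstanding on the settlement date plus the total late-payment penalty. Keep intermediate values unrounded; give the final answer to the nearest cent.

€718,842.23

Monthly rate = 16.2% ÷ 12 = 1.35%
Balance at month 7: €791,700.0000 × (1 + 0.0135)^7 = €869,614.7874…
After €316,700.00 payment: €869,614.7874… − €316,700.00 = €552,914.7874…
Balance at month 16: €552,914.7874… × (1 + 0.0135)^9 = €623,838.2253…
Penalty: 16 × 0.75% × €791,700.00 = €95,004.00
Final settlement = outstanding balance + penalty = €623,838.2253… + €95,004.00 = €718,842.23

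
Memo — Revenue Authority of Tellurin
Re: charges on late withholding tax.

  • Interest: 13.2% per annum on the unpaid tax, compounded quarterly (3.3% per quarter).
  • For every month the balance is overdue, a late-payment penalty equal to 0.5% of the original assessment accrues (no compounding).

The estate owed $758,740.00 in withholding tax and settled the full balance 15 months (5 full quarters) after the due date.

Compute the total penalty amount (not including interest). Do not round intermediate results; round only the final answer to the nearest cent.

Late-payment penalty: 15 × 0.5% × $758,740.00 = $56,905.50

$56,905.50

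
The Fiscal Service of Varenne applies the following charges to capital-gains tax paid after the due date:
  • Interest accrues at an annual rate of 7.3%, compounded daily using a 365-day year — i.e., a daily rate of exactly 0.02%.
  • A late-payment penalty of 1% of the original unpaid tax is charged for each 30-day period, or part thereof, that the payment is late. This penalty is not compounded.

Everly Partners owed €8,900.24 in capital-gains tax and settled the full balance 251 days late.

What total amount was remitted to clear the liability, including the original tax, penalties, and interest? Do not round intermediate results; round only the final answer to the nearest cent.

€10,159.41

Penalty periods: ⌈251/30⌉ = 9; penalty = 9 × 1% × €8,900.24 = €801.02…
Interest: €8,900.24 × ((1 + 0.0002)^251 − 1) = €8,900.24 × 0.05147609… = €458.1496…
Total = €8,900.24 + €801.0216 + €458.1496… = €10,159.41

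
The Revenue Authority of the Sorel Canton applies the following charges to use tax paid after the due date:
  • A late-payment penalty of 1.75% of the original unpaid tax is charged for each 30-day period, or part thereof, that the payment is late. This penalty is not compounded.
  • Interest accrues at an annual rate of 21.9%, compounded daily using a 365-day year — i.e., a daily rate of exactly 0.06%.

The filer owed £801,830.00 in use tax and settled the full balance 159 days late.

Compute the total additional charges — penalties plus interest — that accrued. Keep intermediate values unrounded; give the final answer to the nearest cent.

Penalty periods: ⌈159/30⌉ = 6; penalty = 6 × 1.75% × £801,830.00 = £84,192.15
Interest: £801,830.00 × ((1 + 0.0006)^159 − 1) = £801,830.00 × 0.10006733… = £80,236.9911…
Penalties + interest = £84,192.1500 + £80,236.9911… = £164,429.14

£164,429.14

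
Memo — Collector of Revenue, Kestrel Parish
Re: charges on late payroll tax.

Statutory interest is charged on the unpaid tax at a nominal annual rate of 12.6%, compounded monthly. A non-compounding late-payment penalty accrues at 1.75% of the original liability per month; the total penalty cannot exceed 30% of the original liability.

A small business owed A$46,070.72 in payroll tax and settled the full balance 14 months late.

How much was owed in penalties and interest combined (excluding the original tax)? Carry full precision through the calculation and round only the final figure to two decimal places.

A$18,541.92

Penalty: 14 × 1.75% × A$46,070.72 = A$11,287.33… (below the 30% cap of A$13,821.22…)
Interest (12.6%/yr ÷ 12 = 1.05%/month): A$46,070.72 × ((1 + 0.0105)^14 − 1) = A$7,254.5974…
Penalties + interest = A$11,287.3264 + A$7,254.5974… = A$18,541.92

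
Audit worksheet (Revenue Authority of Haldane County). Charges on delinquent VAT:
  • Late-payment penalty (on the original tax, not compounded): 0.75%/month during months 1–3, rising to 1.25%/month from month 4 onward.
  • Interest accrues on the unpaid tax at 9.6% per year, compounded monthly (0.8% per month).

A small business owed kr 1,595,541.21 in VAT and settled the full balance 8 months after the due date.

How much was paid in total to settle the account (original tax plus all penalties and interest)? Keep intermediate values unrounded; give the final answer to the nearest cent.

kr 1,836,182.27

Penalty, months 1–3: 3 × 0.75% × kr 1,595,541.21 = kr 35,899.68…
Penalty, months 4–8: 5 × 1.25% × kr 1,595,541.21 = kr 99,721.33…
Interest: kr 1,595,541.21 × ((1 + 0.008)^8 − 1) = kr 1,595,541.21 × 0.0658210… = kr 105,020.0551…
Total = kr 1,595,541.21 + kr 135,621.0029… + kr 105,020.0551… = kr 1,836,182.27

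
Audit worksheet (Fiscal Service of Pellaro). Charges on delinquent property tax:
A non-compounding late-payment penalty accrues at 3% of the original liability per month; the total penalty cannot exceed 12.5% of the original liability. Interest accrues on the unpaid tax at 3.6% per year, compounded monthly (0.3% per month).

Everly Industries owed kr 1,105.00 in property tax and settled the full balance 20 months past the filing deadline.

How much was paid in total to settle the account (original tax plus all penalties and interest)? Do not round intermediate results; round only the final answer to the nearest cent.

kr 1,311.35

Penalty (uncapped): 20 × 3% × kr 1,105.00 = kr 663.00; cap = 12.5% × kr 1,105.00 = kr 138.13… → penalty = kr 138.13…
Interest: kr 1,105.00 × ((1 + 0.003)^20 − 1) = kr 1,105.00 × 0.0617412… = kr 68.2240…
Total = kr 1,105.00 + kr 138.1250 + kr 68.2240… = kr 1,311.35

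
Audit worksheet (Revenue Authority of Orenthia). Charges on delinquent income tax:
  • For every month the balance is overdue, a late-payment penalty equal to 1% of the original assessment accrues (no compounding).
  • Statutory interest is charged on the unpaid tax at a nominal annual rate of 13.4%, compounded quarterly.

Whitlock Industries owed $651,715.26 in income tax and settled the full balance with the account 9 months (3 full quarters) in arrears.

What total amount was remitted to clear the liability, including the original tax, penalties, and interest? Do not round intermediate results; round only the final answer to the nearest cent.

$778,085.68

Late-payment penalty = 1% × $651,715.26 × 9 mo = $58,654.37…
Interest (13.4%/yr ÷ 4 = 3.35%/quarter): $651,715.26 × ((1 + 0.0335)^3 − 1) = $67,716.0475…
Total = $651,715.26 + $58,654.3734 + $67,716.0475… = $778,085.68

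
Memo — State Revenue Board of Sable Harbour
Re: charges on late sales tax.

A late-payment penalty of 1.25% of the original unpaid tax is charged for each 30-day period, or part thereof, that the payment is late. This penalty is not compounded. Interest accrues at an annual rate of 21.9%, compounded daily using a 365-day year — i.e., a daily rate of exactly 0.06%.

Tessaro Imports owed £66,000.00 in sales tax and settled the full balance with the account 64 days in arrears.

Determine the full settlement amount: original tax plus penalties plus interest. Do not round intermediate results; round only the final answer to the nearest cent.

Penalty periods: ⌈64/30⌉ = 3; penalty = 3 × 1.25% × £66,000.00 = £2,475.00
Interest: £66,000.00 × ((1 + 0.0006)^64 − 1) = £66,000.00 × 0.03913484… = £2,582.8996…
Total = £66,000.00 + £2,475.0000 + £2,582.8996… = £71,057.90

£71,057.90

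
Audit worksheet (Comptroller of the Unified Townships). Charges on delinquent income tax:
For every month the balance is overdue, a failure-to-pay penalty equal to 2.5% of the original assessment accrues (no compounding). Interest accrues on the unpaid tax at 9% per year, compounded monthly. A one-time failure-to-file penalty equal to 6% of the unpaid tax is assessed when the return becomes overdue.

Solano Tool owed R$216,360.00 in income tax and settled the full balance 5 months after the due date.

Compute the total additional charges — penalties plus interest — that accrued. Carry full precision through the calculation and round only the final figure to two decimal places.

Failure-to-file penalty: 6% × R$216,360.00 = R$12,981.60
Failure-to-pay penalty: 5 × 2.5% × R$216,360.00 = R$27,045.00
Interest (9%/yr ÷ 12 = 0.75%/month): R$216,360.00 × ((1 + 0.0075)^5 − 1) = R$8,236.1187…
Penalties + interest = R$40,026.6000 + R$8,236.1187… = R$48,262.72

R$48,262.72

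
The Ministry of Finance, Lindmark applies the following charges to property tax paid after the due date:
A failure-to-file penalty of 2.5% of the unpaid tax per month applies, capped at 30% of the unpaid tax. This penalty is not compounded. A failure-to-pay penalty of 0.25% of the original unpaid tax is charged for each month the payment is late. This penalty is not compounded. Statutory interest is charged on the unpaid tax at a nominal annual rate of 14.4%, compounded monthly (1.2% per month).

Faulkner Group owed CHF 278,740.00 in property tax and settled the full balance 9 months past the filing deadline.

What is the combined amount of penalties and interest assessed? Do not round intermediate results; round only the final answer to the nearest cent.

Failure-to-file: 9 × 2.5% × CHF 278,740.00 = CHF 62,716.50 (under the 30% cap)
Failure-to-pay penalty: 9 × 0.25% × CHF 278,740.00 = CHF 6,271.65
Interest: CHF 278,740.00 × ((1 + 0.012)^9 − 1) = CHF 278,740.00 × 0.1133318… = CHF 31,590.1049…
Penalties + interest = CHF 68,988.1500 + CHF 31,590.1049… = CHF 100,578.25

CHF 100,578.25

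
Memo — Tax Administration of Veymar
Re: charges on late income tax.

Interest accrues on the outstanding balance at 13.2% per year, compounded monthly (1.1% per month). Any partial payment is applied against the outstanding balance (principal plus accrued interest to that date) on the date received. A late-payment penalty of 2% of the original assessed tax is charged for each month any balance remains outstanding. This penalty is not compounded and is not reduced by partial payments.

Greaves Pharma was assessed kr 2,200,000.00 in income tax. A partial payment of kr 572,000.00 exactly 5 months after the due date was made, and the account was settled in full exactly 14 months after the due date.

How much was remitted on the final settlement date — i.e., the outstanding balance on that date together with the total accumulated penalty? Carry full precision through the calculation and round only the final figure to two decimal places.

Balance at month 5: kr 2,200,000.0000 × (1 + 0.011)^5 = kr 2,323,691.4434…
After kr 572,000.00 payment: kr 2,323,691.4434… − kr 572,000.00 = kr 1,751,691.4434…
Balance at month 14: kr 1,751,691.4434… × (1 + 0.011)^9 = kr 1,932,938.3776…
Penalty: 14 × 2% × kr 2,200,000.00 = kr 616,000.00
Final settlement = outstanding balance + penalty = kr 1,932,938.3776… + kr 616,000.00 = kr 2,548,938.38

kr 2,548,938.38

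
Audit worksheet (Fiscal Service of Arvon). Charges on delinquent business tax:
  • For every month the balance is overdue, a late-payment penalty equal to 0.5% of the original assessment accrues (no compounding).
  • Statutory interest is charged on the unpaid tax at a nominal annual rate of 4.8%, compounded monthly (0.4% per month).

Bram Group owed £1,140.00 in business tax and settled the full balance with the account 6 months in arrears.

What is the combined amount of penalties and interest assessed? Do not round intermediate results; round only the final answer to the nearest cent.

£61.84

Late-payment penalty = 0.5% × £1,140.00 × 6 mo = £34.20
Interest: £1,140.00 × ((1 + 0.004)^6 − 1) = £1,140.00 × 0.0242413… = £27.6351…
Penalties + interest = £34.2000 + £27.6351… = £61.84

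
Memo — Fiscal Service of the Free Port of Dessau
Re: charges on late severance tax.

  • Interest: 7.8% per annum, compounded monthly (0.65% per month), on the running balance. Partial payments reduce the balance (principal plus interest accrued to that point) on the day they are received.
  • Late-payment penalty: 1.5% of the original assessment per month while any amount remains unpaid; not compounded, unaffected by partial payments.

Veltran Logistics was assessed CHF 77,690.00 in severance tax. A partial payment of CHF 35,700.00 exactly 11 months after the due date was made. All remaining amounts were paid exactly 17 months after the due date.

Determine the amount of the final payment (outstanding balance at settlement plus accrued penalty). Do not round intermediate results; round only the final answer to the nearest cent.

CHF 69,431.82

Balance at month 11: CHF 77,690.0000 × (1 + 0.0065)^11 = CHF 83,428.9337…
After CHF 35,700.00 payment: CHF 83,428.9337… − CHF 35,700.00 = CHF 47,728.9337…
Balance at month 17: CHF 47,728.9337… × (1 + 0.0065)^6 = CHF 49,620.8738…
Penalty: 17 × 1.5% × CHF 77,690.00 = CHF 19,810.95
Final settlement = outstanding balance + penalty = CHF 49,620.8738… + CHF 19,810.95 = CHF 69,431.82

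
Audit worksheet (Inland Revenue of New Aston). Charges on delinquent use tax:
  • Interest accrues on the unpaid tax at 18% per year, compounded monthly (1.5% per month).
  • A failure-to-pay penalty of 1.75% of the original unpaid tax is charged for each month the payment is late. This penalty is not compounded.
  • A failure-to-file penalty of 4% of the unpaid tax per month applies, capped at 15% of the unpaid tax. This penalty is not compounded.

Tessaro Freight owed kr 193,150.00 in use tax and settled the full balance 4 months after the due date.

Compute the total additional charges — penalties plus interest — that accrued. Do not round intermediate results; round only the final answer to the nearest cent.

Failure-to-file: 4 × 4% × kr 193,150.00 = kr 30,904.00, capped at 15% × kr 193,150.00 = kr 28,972.50
Failure-to-pay penalty: 4 × 1.75% × kr 193,150.00 = kr 13,520.50
Interest: kr 193,150.00 × ((1 + 0.015)^4 − 1) = kr 193,150.00 × 0.0613636… = kr 11,852.3698…
Penalties + interest = kr 42,493.0000 + kr 11,852.3698… = kr 54,345.37

kr 54,345.37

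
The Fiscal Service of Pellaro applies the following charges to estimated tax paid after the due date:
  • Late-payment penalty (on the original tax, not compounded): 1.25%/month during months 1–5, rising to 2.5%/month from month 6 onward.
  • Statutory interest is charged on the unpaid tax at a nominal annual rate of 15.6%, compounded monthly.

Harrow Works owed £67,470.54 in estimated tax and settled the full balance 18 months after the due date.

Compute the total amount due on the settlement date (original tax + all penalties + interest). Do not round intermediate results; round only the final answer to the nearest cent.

£111,275.14

Penalty, months 1–5: 5 × 1.25% × £67,470.54 = £4,216.91…
Penalty, months 6–18: 13 × 2.5% × £67,470.54 = £21,927.93…
Interest (15.6%/yr ÷ 12 = 1.3%/month): £67,470.54 × ((1 + 0.013)^18 − 1) = £17,659.7676…
Total = £67,470.54 + £26,144.8343… + £17,659.7676… = £111,275.14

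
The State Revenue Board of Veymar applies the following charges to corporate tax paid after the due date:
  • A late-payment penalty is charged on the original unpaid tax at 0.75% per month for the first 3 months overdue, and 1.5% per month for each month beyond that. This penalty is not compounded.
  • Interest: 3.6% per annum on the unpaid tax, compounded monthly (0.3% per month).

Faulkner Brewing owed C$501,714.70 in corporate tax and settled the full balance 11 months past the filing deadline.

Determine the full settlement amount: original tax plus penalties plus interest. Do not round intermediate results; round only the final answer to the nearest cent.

C$590,016.23

Penalty, months 1–3: 3 × 0.75% × C$501,714.70 = C$11,288.58…
Penalty, months 4–11: 8 × 1.5% × C$501,714.70 = C$60,205.76…
Interest: C$501,714.70 × ((1 + 0.003)^11 − 1) = C$501,714.70 × 0.0334995… = C$16,807.1825…
Total = C$501,714.70 + C$71,494.3448… + C$16,807.1825… = C$590,016.23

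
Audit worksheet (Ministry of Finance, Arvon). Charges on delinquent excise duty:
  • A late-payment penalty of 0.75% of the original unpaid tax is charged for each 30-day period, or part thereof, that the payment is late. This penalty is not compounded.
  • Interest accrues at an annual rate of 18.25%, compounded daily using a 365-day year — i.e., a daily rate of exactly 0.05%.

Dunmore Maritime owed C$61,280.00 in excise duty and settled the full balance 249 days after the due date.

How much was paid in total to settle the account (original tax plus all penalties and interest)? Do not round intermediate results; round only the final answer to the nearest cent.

C$73,538.87

Penalty periods: ⌈249/30⌉ = 9; penalty = 9 × 0.75% × C$61,280.00 = C$4,136.40
Interest: C$61,280.00 × ((1 + 0.0005)^249 − 1) = C$61,280.00 × 0.13254678… = C$8,122.4667…
Total = C$61,280.00 + C$4,136.4000 + C$8,122.4667… = C$73,538.87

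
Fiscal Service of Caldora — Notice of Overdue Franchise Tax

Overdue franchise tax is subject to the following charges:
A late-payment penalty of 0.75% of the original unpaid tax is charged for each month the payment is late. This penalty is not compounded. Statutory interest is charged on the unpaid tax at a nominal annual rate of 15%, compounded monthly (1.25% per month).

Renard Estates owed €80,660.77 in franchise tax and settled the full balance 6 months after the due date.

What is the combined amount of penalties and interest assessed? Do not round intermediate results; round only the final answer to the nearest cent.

Late-payment penalty: 6 × 0.75% × €80,660.77 = €3,629.73…
Interest: €80,660.77 × ((1 + 0.0125)^6 − 1) = €80,660.77 × 0.0773832… = €6,241.7869…
Penalties + interest = €3,629.7347… + €6,241.7869… = €9,871.52

€9,871.52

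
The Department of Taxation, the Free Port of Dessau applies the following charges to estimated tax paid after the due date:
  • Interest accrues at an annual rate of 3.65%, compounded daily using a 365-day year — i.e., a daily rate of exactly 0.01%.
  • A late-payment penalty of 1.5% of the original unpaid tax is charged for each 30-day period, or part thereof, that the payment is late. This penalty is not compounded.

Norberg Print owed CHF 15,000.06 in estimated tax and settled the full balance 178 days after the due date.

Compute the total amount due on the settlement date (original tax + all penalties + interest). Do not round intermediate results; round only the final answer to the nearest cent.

Penalty periods: ⌈178/30⌉ = 6; penalty = 6 × 1.5% × CHF 15,000.06 = CHF 1,350.01…
Interest: CHF 15,000.06 × ((1 + 0.0001)^178 − 1) = CHF 15,000.06 × 0.01795846… = CHF 269.3780…
Total = CHF 15,000.06 + CHF 1,350.0054 + CHF 269.3780… = CHF 16,619.44

CHF 16,619.44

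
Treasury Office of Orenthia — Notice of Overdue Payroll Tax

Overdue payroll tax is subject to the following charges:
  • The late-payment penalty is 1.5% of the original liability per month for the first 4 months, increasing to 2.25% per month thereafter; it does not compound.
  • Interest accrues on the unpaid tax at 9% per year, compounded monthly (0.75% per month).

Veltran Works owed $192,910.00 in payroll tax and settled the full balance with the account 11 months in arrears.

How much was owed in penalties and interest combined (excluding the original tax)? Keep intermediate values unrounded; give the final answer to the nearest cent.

$58,483.45

Penalty, months 1–4: 4 × 1.5% × $192,910.00 = $11,574.60
Penalty, months 5–11: 7 × 2.25% × $192,910.00 = $30,383.33…
Interest: $192,910.00 × ((1 + 0.0075)^11 − 1) = $192,910.00 × 0.0856644… = $16,525.5222…
Penalties + interest = $41,957.9250 + $16,525.5222… = $58,483.45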